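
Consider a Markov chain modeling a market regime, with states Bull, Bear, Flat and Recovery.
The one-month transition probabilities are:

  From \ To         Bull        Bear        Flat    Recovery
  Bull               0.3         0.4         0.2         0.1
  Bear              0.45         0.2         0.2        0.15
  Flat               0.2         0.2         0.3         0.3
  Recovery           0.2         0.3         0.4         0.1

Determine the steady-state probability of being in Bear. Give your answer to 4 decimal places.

0.2764

Let the stationary distribution be π with π = πP and π_1 + π_2 + π_3 + π_4 = 1.
π_1 = 0.3·π_1 + 0.45·π_2 + 0.2·π_3 + 0.2·π_4
π_2 = 0.4·π_1 + 0.2·π_2 + 0.2·π_3 + 0.3·π_4
π_3 = 0.2·π_1 + 0.2·π_2 + 0.3·π_3 + 0.4·π_4
Solving with the normalization constraint gives π = (0.2990, 0.2764, 0.2590, 0.1656).
So the stationary probability of Bear is 0.2764.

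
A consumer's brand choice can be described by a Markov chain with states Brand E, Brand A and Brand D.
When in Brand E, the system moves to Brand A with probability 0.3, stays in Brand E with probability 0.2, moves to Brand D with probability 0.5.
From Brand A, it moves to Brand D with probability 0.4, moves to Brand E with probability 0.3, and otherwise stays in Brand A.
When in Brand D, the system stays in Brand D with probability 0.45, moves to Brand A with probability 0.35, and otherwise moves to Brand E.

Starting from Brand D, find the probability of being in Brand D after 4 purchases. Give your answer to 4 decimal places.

0.4455

Propagate the distribution vector 4 purchases from Brand D.
After 0 purchases: (0.0000, 0.0000, 1.0000)
After 1 purchase: (0.2000, 0.3500, 0.4500)
After 2 purchases: (0.2350, 0.3225, 0.4425)
After 3 purchases: (0.2323, 0.3221, 0.4456)
After 4 purchases: (0.2322, 0.3223, 0.4455)
P(in Brand D after 4 purchases) = 0.4455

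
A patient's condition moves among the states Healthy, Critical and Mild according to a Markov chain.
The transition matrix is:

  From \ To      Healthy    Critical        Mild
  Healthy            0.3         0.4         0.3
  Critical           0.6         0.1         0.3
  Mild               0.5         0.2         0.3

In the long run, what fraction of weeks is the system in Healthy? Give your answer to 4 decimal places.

Let the stationary distribution be π with π = πP and π_1 + π_2 + π_3 = 1.
π_1 = 0.3·π_1 + 0.6·π_2 + 0.5·π_3
π_2 = 0.4·π_1 + 0.1·π_2 + 0.2·π_3
Solving with the normalization constraint gives π = (0.4385, 0.2615, 0.3000).
So the stationary probability of Healthy is 0.4385.

0.4385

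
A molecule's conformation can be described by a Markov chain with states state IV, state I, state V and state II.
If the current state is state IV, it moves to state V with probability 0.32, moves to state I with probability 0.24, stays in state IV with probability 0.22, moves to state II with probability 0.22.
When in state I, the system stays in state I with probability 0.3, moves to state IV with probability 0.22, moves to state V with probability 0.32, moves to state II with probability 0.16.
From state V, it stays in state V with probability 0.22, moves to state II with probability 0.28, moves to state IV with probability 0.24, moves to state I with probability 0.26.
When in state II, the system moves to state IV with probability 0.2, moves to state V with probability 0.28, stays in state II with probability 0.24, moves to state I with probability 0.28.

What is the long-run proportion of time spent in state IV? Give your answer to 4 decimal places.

Let the stationary distribution be π with π = πP and π_1 + π_2 + π_3 + π_4 = 1.
π_1 = 0.22·π_1 + 0.22·π_2 + 0.24·π_3 + 0.2·π_4
π_2 = 0.24·π_1 + 0.3·π_2 + 0.26·π_3 + 0.28·π_4
π_3 = 0.32·π_1 + 0.32·π_2 + 0.22·π_3 + 0.28·π_4
Solving with the normalization constraint gives π = (0.2212, 0.2709, 0.2827, 0.2252).
So the stationary probability of state IV is 0.2212.

0.2212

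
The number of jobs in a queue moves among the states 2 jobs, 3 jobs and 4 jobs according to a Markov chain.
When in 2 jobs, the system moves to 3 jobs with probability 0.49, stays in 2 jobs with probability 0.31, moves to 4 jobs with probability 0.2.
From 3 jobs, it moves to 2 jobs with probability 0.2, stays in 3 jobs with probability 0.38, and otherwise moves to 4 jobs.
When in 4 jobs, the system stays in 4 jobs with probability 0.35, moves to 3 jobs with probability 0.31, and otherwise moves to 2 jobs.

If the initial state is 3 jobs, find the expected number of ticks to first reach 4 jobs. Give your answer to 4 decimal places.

2.6986

Let t(s) be the expected number of ticks to first reach 4 jobs from state s, with t(4 jobs) = 0. Conditioning on the first tick:
t(2 jobs) = 1 + 0.31·t(2 jobs) + 0.49·t(3 jobs)
t(3 jobs) = 1 + 0.2·t(2 jobs) + 0.38·t(3 jobs)
Solving: t(2 jobs) = 3.3657, t(3 jobs) = 2.6986.
Expected ticks from 3 jobs to 4 jobs: 2.6986.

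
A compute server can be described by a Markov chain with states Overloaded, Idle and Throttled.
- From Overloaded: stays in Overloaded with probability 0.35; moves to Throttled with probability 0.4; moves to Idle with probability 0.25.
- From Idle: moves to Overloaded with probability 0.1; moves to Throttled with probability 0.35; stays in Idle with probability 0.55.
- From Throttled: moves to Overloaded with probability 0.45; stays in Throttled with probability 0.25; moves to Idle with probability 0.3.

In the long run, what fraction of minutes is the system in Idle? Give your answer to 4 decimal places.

0.3808

Let the stationary distribution be π with π = πP and π_1 + π_2 + π_3 = 1.
π_1 = 0.35·π_1 + 0.1·π_2 + 0.45·π_3
π_2 = 0.25·π_1 + 0.55·π_2 + 0.3·π_3
Solving with the normalization constraint gives π = (0.2879, 0.3808, 0.3313).
So the stationary probability of Idle is 0.3808.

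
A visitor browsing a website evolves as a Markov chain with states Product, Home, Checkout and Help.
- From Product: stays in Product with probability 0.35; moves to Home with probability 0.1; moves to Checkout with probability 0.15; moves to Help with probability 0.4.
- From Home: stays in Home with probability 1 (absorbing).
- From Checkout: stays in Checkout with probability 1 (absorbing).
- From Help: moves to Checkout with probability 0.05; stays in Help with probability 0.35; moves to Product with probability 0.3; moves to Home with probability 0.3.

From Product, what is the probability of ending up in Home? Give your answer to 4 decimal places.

Let h(s) be the probability of absorption at Home starting from transient state s. Then h(Home) = 1 and h(Checkout) = 0. By first-step analysis:
h(Product) = 0.35·h(Product) + 0.1·1 + 0.15·0 + 0.4·h(Help)
h(Help) = 0.3·h(Product) + 0.3·1 + 0.05·0 + 0.35·h(Help)
Solving: h(Product) = 0.6116, h(Help) = 0.7438.
Starting from Product, the probability is 0.6116.

0.6116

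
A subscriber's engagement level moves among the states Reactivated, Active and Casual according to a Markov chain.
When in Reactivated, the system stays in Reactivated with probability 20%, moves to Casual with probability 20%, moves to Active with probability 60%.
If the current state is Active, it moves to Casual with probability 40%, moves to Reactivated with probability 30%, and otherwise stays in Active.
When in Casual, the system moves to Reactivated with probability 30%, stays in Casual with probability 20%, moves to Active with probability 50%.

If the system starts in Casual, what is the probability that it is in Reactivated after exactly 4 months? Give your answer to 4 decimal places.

Propagate the distribution vector 4 months from Casual.
After 0 months: (0.0000, 0.0000, 1.0000)
After 1 month: (0.3000, 0.5000, 0.2000)
After 2 months: (0.2700, 0.4300, 0.3000)
After 3 months: (0.2730, 0.4410, 0.2860)
After 4 months: (0.2727, 0.4391, 0.2882)
P(in Reactivated after 4 months) = 0.2727

0.2727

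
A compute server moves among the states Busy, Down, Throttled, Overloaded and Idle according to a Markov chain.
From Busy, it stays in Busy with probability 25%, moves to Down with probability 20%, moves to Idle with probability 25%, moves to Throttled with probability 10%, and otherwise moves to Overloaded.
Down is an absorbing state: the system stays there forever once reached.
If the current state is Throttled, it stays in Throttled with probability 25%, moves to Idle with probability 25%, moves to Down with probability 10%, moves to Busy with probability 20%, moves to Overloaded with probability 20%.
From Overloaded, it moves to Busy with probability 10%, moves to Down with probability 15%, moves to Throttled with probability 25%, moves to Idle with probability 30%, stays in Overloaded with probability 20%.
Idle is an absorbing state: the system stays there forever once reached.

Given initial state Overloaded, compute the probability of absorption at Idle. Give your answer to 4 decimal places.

Let h(s) be the probability of absorption at Idle starting from transient state s. Then h(Idle) = 1 and h(Down) = 0. By first-step analysis:
h(Busy) = 0.25·h(Busy) + 0.2·0 + 0.1·h(Throttled) + 0.2·h(Overloaded) + 0.25·1
h(Throttled) = 0.2·h(Busy) + 0.1·0 + 0.25·h(Throttled) + 0.2·h(Overloaded) + 0.25·1
h(Overloaded) = 0.1·h(Busy) + 0.15·0 + 0.25·h(Throttled) + 0.2·h(Overloaded) + 0.3·1
Solving: h(Busy) = 0.5981, h(Throttled) = 0.6685, h(Overloaded) = 0.6587.
Starting from Overloaded, the probability is 0.6587.

0.6587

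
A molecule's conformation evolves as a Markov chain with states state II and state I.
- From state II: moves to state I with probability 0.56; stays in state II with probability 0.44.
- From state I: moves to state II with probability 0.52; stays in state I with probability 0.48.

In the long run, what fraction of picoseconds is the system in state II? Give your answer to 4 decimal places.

Let the stationary distribution be π with π = πP and π_1 + π_2 = 1.
π_1 = 0.44·π_1 + 0.52·π_2
Solving with the normalization constraint gives π = (0.4815, 0.5185).
So the stationary probability of state II is 0.4815.

0.4815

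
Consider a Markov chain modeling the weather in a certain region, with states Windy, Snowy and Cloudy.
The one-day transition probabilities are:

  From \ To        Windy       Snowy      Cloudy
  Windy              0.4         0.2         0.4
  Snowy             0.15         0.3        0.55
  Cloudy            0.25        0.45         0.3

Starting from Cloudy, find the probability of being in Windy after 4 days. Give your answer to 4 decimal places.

Propagate the distribution vector 4 days from Cloudy.
After 0 days: (0.0000, 0.0000, 1.0000)
After 1 day: (0.2500, 0.4500, 0.3000)
After 2 days: (0.2425, 0.3200, 0.4375)
After 3 days: (0.2544, 0.3414, 0.4043)
After 4 days: (0.2540, 0.3352, 0.4108)
P(in Windy after 4 days) = 0.2540

0.2540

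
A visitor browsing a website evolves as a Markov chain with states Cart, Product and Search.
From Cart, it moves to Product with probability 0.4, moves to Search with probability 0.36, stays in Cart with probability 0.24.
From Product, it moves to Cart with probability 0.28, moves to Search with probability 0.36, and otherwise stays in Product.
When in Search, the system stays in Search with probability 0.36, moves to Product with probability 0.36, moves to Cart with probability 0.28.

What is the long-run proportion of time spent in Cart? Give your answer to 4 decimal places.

0.2692

Let the stationary distribution be π with π = πP and π_1 + π_2 + π_3 = 1.
π_1 = 0.24·π_1 + 0.28·π_2 + 0.28·π_3
π_2 = 0.4·π_1 + 0.36·π_2 + 0.36·π_3
Solving with the normalization constraint gives π = (0.2692, 0.3708, 0.3600).
So the stationary probability of Cart is 0.2692.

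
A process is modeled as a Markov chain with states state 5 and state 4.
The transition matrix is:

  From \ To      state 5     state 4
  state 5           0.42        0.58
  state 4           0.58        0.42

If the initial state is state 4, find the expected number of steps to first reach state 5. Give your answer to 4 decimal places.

1.7241

Let t(s) be the expected number of steps to first reach state 5 from state s, with t(state 5) = 0. Conditioning on the first step:
t(state 4) = 1 + 0.42·t(state 4)
Solving: t(state 4) = 1.7241.
Expected steps from state 4 to state 5: 1.7241.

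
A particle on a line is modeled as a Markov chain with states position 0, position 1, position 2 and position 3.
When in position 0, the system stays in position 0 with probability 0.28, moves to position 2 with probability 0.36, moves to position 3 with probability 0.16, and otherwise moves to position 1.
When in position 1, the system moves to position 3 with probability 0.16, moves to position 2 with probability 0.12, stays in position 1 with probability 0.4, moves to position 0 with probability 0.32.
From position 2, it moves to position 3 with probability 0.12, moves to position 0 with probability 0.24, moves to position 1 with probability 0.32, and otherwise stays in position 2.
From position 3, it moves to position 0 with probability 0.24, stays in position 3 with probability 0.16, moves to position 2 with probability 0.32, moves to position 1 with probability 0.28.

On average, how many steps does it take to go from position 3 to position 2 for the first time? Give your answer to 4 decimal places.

Let t(s) be the expected number of steps to first reach position 2 from state s, with t(position 2) = 0. Conditioning on the first step:
t(position 0) = 1 + 0.28·t(position 0) + 0.2·t(position 1) + 0.16·t(position 3)
t(position 1) = 1 + 0.32·t(position 0) + 0.4·t(position 1) + 0.16·t(position 3)
t(position 3) = 1 + 0.24·t(position 0) + 0.28·t(position 1) + 0.16·t(position 3)
Solving: t(position 0) = 3.4511, t(position 1) = 4.4865, t(position 3) = 3.6720.
Expected steps from position 3 to position 2: 3.6720.

3.6720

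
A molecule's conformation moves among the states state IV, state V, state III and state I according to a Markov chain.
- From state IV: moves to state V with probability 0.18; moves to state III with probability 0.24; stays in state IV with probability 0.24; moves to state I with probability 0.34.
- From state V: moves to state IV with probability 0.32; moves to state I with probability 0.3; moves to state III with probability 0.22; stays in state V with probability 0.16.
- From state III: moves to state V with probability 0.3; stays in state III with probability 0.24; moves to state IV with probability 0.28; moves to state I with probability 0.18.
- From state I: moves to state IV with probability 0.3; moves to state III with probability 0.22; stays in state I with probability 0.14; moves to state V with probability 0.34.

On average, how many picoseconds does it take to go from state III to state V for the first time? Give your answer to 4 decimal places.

3.6258

Let t(s) be the expected number of picoseconds to first reach state V from state s, with t(state V) = 0. Conditioning on the first picosecond:
t(state IV) = 1 + 0.24·t(state IV) + 0.24·t(state III) + 0.34·t(state I)
t(state III) = 1 + 0.28·t(state IV) + 0.24·t(state III) + 0.18·t(state I)
t(state I) = 1 + 0.3·t(state IV) + 0.22·t(state III) + 0.14·t(state I)
Solving: t(state IV) = 4.0239, t(state III) = 3.6258, t(state I) = 3.4940.
Expected picoseconds from state III to state V: 3.6258.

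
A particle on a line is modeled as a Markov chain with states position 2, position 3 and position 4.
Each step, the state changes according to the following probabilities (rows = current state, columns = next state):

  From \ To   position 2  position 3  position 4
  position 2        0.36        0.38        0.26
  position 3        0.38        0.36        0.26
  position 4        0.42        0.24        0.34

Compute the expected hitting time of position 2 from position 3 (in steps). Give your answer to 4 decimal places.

2.5556

Let t(s) be the expected number of steps to first reach position 2 from state s, with t(position 2) = 0. Conditioning on the first step:
t(position 3) = 1 + 0.36·t(position 3) + 0.26·t(position 4)
t(position 4) = 1 + 0.24·t(position 3) + 0.34·t(position 4)
Solving: t(position 3) = 2.5556, t(position 4) = 2.4444.
Expected steps from position 3 to position 2: 2.5556.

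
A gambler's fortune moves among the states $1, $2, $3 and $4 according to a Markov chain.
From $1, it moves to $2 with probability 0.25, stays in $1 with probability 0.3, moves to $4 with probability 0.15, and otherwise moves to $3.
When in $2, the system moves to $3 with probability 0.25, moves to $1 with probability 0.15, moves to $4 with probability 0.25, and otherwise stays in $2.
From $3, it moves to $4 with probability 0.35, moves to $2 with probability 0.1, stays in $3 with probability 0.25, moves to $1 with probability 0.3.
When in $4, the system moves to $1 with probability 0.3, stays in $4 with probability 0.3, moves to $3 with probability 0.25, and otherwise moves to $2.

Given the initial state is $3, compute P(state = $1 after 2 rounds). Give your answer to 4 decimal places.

0.2850

Propagate the distribution vector 2 rounds from $3.
After 0 rounds: (0.0000, 0.0000, 1.0000, 0.0000)
After 1 round: (0.3000, 0.1000, 0.2500, 0.3500)
After 2 rounds: (0.2850, 0.1875, 0.2650, 0.2625)
P(in $1 after 2 rounds) = 0.2850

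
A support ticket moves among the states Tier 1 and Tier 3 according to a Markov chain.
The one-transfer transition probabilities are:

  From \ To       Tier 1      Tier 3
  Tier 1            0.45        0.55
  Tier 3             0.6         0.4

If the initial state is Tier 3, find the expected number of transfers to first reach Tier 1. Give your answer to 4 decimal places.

1.6667

Let t(s) be the expected number of transfers to first reach Tier 1 from state s, with t(Tier 1) = 0. Conditioning on the first transfer:
t(Tier 3) = 1 + 0.4·t(Tier 3)
Solving: t(Tier 3) = 1.6667.
Expected transfers from Tier 3 to Tier 1: 1.6667.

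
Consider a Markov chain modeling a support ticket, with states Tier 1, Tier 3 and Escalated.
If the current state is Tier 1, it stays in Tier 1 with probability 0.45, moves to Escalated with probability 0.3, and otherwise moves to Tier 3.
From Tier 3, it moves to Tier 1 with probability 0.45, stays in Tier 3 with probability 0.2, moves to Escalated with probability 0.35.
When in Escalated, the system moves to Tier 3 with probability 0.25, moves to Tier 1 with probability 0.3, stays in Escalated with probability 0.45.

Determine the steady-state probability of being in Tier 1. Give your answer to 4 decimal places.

0.3950

Let the stationary distribution be π with π = πP and π_1 + π_2 + π_3 = 1.
π_1 = 0.45·π_1 + 0.45·π_2 + 0.3·π_3
π_2 = 0.25·π_1 + 0.2·π_2 + 0.25·π_3
Solving with the normalization constraint gives π = (0.3950, 0.2381, 0.3669).
So the stationary probability of Tier 1 is 0.3950.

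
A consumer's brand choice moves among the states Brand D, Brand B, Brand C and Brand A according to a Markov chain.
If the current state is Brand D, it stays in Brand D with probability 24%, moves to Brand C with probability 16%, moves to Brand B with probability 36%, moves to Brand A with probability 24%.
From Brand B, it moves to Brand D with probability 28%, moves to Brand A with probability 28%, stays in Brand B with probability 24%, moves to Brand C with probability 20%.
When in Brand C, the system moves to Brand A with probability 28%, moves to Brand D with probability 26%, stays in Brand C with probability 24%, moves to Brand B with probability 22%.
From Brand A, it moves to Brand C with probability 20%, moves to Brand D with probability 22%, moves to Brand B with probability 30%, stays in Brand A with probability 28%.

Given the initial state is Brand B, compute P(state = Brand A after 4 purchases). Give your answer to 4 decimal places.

Propagate the distribution vector 4 purchases from Brand B.
After 0 purchases: (0.0000, 1.0000, 0.0000, 0.0000)
After 1 purchase: (0.2800, 0.2400, 0.2000, 0.2800)
After 2 purchases: (0.2480, 0.2864, 0.1968, 0.2688)
After 3 purchases: (0.2500, 0.2820, 0.1980, 0.2701)
After 4 purchases: (0.2498, 0.2822, 0.1979, 0.2700)
P(in Brand A after 4 purchases) = 0.2700

0.2700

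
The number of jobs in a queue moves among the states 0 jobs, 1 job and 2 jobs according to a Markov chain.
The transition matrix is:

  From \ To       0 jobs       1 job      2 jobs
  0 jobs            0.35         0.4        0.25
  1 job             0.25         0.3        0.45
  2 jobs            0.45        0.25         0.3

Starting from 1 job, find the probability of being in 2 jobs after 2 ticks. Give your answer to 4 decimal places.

Sum over the intermediate state after 1 tick:
P = P(1 job→0 jobs)·P(0 jobs→2 jobs) + P(1 job→1 job)·P(1 job→2 jobs) + P(1 job→2 jobs)·P(2 jobs→2 jobs)
  = 0.25×0.25 + 0.3×0.45 + 0.45×0.3
  = 0.0625 + 0.1350 + 0.1350 = 0.3325

0.3325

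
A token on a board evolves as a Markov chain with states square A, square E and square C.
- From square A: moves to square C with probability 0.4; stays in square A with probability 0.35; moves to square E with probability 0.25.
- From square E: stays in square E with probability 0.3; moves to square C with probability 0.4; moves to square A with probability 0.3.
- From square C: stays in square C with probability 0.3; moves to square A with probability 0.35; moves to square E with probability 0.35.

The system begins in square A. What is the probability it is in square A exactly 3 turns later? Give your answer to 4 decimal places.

Propagate the distribution vector 3 turns from square A.
After 0 turns: (1.0000, 0.0000, 0.0000)
After 1 turn: (0.3500, 0.2500, 0.4000)
After 2 turns: (0.3375, 0.3025, 0.3600)
After 3 turns: (0.3349, 0.3011, 0.3640)
P(in square A after 3 turns) = 0.3349

0.3349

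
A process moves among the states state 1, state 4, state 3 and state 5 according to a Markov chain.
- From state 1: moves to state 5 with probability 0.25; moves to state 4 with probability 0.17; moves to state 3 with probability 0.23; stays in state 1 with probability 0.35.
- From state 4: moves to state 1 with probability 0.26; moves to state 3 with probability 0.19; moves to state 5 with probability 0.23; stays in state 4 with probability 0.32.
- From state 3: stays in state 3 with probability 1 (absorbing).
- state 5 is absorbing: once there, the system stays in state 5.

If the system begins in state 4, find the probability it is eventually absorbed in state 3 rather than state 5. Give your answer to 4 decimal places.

Let h(s) be the probability of absorption at state 3 starting from transient state s. Then h(state 3) = 1 and h(state 5) = 0. By first-step analysis:
h(state 1) = 0.35·h(state 1) + 0.17·h(state 4) + 0.23·1 + 0.25·0
h(state 4) = 0.26·h(state 1) + 0.32·h(state 4) + 0.19·1 + 0.23·0
Solving: h(state 1) = 0.4744, h(state 4) = 0.4608.
Starting from state 4, the probability is 0.4608.

0.4608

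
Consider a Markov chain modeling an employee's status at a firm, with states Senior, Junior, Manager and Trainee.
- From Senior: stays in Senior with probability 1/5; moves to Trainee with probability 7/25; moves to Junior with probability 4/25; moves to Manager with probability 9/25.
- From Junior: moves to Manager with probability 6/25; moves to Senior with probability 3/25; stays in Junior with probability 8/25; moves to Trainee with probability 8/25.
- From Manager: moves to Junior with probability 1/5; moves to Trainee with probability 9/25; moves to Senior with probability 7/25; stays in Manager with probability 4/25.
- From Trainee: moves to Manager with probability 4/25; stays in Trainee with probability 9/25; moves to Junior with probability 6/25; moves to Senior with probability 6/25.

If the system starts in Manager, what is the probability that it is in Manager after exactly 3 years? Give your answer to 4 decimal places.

0.2204

Propagate the distribution vector 3 years from Manager.
After 0 years: (0.0000, 0.0000, 1.0000, 0.0000)
After 1 year: (0.2800, 0.2000, 0.1600, 0.3600)
After 2 years: (0.2112, 0.2272, 0.2320, 0.3296)
After 3 years: (0.2136, 0.2320, 0.2204, 0.3340)
P(in Manager after 3 years) = 0.2204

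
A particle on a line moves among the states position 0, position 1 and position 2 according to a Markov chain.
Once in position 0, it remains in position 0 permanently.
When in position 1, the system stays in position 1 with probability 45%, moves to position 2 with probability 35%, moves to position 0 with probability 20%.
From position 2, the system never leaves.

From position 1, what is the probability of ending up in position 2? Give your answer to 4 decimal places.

0.6364

Let h(s) be the probability of absorption at position 2 starting from transient state s. Then h(position 2) = 1 and h(position 0) = 0. By first-step analysis:
h(position 1) = 0.2·0 + 0.45·h(position 1) + 0.35·1
Solving: h(position 1) = 0.6364.
Starting from position 1, the probability is 0.6364.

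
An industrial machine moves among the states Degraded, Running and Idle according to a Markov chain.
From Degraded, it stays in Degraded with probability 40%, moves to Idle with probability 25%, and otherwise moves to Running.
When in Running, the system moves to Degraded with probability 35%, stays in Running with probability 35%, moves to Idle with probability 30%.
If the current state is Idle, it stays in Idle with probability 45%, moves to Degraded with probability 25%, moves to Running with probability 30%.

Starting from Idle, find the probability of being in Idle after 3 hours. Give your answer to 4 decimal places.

Propagate the distribution vector 3 hours from Idle.
After 0 hours: (0.0000, 0.0000, 1.0000)
After 1 hour: (0.2500, 0.3000, 0.4500)
After 2 hours: (0.3175, 0.3275, 0.3550)
After 3 hours: (0.3304, 0.3323, 0.3374)
P(in Idle after 3 hours) = 0.3374

0.3374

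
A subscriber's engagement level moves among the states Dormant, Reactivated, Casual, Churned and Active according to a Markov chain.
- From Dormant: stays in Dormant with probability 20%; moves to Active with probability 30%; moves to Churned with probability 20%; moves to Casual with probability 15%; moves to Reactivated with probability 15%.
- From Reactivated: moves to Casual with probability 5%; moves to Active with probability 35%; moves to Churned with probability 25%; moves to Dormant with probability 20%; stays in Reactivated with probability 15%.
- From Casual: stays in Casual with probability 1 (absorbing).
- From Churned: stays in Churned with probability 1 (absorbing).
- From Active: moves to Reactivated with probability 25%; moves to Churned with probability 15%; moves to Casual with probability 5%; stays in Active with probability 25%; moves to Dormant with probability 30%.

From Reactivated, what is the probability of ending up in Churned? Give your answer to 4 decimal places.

Let h(s) be the probability of absorption at Churned starting from transient state s. Then h(Churned) = 1 and h(Casual) = 0. By first-step analysis:
h(Dormant) = 0.2·h(Dormant) + 0.15·h(Reactivated) + 0.15·0 + 0.2·1 + 0.3·h(Active)
h(Reactivated) = 0.2·h(Dormant) + 0.15·h(Reactivated) + 0.05·0 + 0.25·1 + 0.35·h(Active)
h(Active) = 0.3·h(Dormant) + 0.25·h(Reactivated) + 0.05·0 + 0.15·1 + 0.25·h(Active)
Solving: h(Dormant) = 0.6543, h(Reactivated) = 0.7397, h(Active) = 0.7083.
Starting from Reactivated, the probability is 0.7397.

0.7397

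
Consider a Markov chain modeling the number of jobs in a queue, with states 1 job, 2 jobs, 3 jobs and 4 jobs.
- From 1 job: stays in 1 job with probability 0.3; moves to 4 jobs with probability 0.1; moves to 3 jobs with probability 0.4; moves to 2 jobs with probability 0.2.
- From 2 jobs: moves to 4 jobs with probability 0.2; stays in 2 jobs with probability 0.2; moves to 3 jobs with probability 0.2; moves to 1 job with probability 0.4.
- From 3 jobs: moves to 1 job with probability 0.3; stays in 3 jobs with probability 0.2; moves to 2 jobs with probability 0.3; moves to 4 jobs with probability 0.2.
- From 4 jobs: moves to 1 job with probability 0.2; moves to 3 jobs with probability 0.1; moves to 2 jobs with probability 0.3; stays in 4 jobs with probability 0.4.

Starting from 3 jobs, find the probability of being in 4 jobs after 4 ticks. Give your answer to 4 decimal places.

Propagate the distribution vector 4 ticks from 3 jobs.
After 0 ticks: (0.0000, 0.0000, 1.0000, 0.0000)
After 1 tick: (0.3000, 0.3000, 0.2000, 0.2000)
After 2 ticks: (0.3100, 0.2400, 0.2400, 0.2100)
After 3 ticks: (0.3030, 0.2450, 0.2410, 0.2110)
After 4 ticks: (0.3034, 0.2452, 0.2395, 0.2119)
P(in 4 jobs after 4 ticks) = 0.2119

0.2119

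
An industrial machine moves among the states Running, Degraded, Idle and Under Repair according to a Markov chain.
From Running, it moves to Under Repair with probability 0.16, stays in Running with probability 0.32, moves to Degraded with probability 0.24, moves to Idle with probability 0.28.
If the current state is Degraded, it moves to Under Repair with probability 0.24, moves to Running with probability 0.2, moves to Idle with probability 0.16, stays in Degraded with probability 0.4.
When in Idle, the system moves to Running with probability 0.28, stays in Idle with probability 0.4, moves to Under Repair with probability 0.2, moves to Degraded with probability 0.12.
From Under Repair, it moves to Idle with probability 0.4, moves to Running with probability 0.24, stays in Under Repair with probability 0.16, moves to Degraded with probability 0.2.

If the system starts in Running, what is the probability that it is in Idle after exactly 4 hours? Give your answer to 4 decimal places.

0.3121

Propagate the distribution vector 4 hours from Running.
After 0 hours: (1.0000, 0.0000, 0.0000, 0.0000)
After 1 hour: (0.3200, 0.2400, 0.2800, 0.1600)
After 2 hours: (0.2672, 0.2384, 0.3040, 0.1904)
After 3 hours: (0.2640, 0.2340, 0.3107, 0.1912)
After 4 hours: (0.2642, 0.2325, 0.3121, 0.1912)
P(in Idle after 4 hours) = 0.3121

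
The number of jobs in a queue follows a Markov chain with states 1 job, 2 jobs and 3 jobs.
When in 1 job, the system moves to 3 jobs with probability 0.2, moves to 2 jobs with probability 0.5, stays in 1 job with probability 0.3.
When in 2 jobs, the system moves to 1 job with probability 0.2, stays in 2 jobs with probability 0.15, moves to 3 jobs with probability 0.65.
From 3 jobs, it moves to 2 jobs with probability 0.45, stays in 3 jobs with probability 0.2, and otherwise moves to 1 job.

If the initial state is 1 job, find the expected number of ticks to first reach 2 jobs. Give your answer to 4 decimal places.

2.0408

Let t(s) be the expected number of ticks to first reach 2 jobs from state s, with t(2 jobs) = 0. Conditioning on the first tick:
t(1 job) = 1 + 0.3·t(1 job) + 0.2·t(3 jobs)
t(3 jobs) = 1 + 0.35·t(1 job) + 0.2·t(3 jobs)
Solving: t(1 job) = 2.0408, t(3 jobs) = 2.1429.
Expected ticks from 1 job to 2 jobs: 2.0408.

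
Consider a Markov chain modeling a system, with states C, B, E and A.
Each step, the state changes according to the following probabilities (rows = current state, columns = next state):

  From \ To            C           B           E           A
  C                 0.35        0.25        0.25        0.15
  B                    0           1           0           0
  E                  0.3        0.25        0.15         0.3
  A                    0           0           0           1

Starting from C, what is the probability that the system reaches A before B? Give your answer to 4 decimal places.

Let h(s) be the probability of absorption at A starting from transient state s. Then h(A) = 1 and h(B) = 0. By first-step analysis:
h(C) = 0.35·h(C) + 0.25·0 + 0.25·h(E) + 0.15·1
h(E) = 0.3·h(C) + 0.25·0 + 0.15·h(E) + 0.3·1
Solving: h(C) = 0.4241, h(E) = 0.5026.
Starting from C, the probability is 0.4241.

0.4241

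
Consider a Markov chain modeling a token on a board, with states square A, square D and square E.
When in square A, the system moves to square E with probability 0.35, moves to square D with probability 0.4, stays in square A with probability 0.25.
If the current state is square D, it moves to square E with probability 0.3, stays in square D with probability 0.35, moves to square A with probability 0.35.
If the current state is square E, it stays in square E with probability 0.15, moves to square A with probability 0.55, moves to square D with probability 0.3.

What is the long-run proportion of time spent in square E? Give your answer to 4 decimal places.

Let the stationary distribution be π with π = πP and π_1 + π_2 + π_3 = 1.
π_1 = 0.25·π_1 + 0.35·π_2 + 0.55·π_3
π_2 = 0.4·π_1 + 0.35·π_2 + 0.3·π_3
Solving with the normalization constraint gives π = (0.3685, 0.3546, 0.2769).
So the stationary probability of square E is 0.2769.

0.2769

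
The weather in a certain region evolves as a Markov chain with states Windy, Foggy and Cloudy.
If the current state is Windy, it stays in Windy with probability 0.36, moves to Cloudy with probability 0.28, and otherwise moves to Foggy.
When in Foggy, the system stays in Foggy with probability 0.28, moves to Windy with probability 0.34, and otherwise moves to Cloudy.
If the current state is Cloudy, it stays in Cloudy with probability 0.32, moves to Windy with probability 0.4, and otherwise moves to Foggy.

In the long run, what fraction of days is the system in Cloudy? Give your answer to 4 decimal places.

0.3239

Let the stationary distribution be π with π = πP and π_1 + π_2 + π_3 = 1.
π_1 = 0.36·π_1 + 0.34·π_2 + 0.4·π_3
π_2 = 0.36·π_1 + 0.28·π_2 + 0.28·π_3
Solving with the normalization constraint gives π = (0.3668, 0.3093, 0.3239).
So the stationary probability of Cloudy is 0.3239.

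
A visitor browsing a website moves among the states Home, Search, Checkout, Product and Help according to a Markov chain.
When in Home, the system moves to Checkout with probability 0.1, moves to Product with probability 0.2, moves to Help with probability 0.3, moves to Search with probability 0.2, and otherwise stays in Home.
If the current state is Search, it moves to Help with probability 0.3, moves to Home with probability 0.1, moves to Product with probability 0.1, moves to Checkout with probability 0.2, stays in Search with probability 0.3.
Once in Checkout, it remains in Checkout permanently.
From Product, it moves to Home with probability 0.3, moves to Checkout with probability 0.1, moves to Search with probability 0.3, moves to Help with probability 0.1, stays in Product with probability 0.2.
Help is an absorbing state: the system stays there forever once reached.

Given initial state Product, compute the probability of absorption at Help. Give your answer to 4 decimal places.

0.6102

Let h(s) be the probability of absorption at Help starting from transient state s. Then h(Help) = 1 and h(Checkout) = 0. By first-step analysis:
h(Home) = 0.2·h(Home) + 0.2·h(Search) + 0.1·0 + 0.2·h(Product) + 0.3·1
h(Search) = 0.1·h(Home) + 0.3·h(Search) + 0.2·0 + 0.1·h(Product) + 0.3·1
h(Product) = 0.3·h(Home) + 0.3·h(Search) + 0.1·0 + 0.2·h(Product) + 0.1·1
Solving: h(Home) = 0.6808, h(Search) = 0.6130, h(Product) = 0.6102.
Starting from Product, the probability is 0.6102.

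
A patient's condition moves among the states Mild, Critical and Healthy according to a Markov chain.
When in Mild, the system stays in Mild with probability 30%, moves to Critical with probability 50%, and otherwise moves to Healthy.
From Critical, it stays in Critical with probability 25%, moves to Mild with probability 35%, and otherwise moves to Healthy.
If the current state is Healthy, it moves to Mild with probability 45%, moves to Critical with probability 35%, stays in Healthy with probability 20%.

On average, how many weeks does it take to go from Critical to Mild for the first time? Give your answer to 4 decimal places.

Let t(s) be the expected number of weeks to first reach Mild from state s, with t(Mild) = 0. Conditioning on the first week:
t(Critical) = 1 + 0.25·t(Critical) + 0.4·t(Healthy)
t(Healthy) = 1 + 0.35·t(Critical) + 0.2·t(Healthy)
Solving: t(Critical) = 2.6087, t(Healthy) = 2.3913.
Expected weeks from Critical to Mild: 2.6087.

2.6087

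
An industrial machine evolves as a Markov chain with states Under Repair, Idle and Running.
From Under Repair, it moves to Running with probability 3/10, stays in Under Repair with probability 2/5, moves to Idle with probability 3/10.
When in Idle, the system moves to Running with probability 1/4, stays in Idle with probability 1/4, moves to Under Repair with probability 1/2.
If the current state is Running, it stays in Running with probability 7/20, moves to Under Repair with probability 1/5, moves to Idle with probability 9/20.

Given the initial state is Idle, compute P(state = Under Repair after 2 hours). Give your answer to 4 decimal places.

Sum over the intermediate state after 1 hour:
P = P(Idle→Under Repair)·P(Under Repair→Under Repair) + P(Idle→Idle)·P(Idle→Under Repair) + P(Idle→Running)·P(Running→Under Repair)
  = 0.5×0.4 + 0.25×0.5 + 0.25×0.2
  = 0.2000 + 0.1250 + 0.0500 = 0.3750

0.3750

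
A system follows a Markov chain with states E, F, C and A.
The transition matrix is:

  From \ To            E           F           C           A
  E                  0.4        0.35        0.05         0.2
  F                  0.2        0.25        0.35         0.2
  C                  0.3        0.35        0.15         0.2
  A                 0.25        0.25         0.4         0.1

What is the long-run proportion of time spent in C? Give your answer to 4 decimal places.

Let the stationary distribution be π with π = πP and π_1 + π_2 + π_3 + π_4 = 1.
π_1 = 0.4·π_1 + 0.2·π_2 + 0.3·π_3 + 0.25·π_4
π_2 = 0.35·π_1 + 0.25·π_2 + 0.35·π_3 + 0.25·π_4
π_3 = 0.05·π_1 + 0.35·π_2 + 0.15·π_3 + 0.4·π_4
Solving with the normalization constraint gives π = (0.2897, 0.3017, 0.2268, 0.1818).
So the stationary probability of C is 0.2268.

0.2268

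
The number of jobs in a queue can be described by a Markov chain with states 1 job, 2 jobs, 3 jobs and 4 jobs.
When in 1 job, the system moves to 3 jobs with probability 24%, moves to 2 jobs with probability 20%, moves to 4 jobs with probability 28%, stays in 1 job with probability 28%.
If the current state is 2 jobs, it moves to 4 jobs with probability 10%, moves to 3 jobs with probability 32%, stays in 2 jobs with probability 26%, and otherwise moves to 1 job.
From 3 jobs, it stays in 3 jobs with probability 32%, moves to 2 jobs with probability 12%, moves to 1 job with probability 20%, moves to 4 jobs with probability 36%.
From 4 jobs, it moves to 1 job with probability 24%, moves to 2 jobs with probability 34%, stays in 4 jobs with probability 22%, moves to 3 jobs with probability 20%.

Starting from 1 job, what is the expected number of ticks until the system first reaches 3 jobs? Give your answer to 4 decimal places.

Let t(s) be the expected number of ticks to first reach 3 jobs from state s, with t(3 jobs) = 0. Conditioning on the first tick:
t(1 job) = 1 + 0.28·t(1 job) + 0.2·t(2 jobs) + 0.28·t(4 jobs)
t(2 jobs) = 1 + 0.32·t(1 job) + 0.26·t(2 jobs) + 0.1·t(4 jobs)
t(4 jobs) = 1 + 0.24·t(1 job) + 0.34·t(2 jobs) + 0.22·t(4 jobs)
Solving: t(1 job) = 3.9876, t(2 jobs) = 3.6285, t(4 jobs) = 4.0907.
Expected ticks from 1 job to 3 jobs: 3.9876.

3.9876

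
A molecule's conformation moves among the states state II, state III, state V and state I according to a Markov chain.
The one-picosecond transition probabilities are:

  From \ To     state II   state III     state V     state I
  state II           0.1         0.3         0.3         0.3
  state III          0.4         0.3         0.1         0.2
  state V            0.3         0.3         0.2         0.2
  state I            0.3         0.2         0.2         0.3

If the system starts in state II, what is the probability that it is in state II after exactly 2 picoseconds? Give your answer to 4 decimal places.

Propagate the distribution vector 2 picoseconds from state II.
After 0 picoseconds: (1.0000, 0.0000, 0.0000, 0.0000)
After 1 picosecond: (0.1000, 0.3000, 0.3000, 0.3000)
After 2 picoseconds: (0.3100, 0.2700, 0.1800, 0.2400)
P(in state II after 2 picoseconds) = 0.3100

0.3100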